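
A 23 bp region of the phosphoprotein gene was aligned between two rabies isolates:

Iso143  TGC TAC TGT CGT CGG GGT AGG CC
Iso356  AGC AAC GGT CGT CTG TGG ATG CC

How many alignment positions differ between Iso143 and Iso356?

7

Differing sites — 1:T/A; 4:T/A; 7:T/G; 14:G/T; 16:G/T; 18:T/G; 20:G/T.
That gives 7 mismatches out of 23 aligned sites, so the Hamming distance is 7.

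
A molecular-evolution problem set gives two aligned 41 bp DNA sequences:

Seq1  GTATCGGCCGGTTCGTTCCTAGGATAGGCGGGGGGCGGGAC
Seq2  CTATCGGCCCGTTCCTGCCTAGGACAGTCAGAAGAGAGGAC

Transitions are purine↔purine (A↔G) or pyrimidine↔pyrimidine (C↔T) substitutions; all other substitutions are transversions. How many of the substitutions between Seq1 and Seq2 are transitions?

6

Differing sites — 1:G/C (Tv); 10:G/C (Tv); 15:G/C (Tv); 17:T/G (Tv); 25:T/C (Ti); 28:G/T (Tv); 30:G/A (Ti); 32:G/A (Ti); 33:G/A (Ti); 35:G/A (Ti); 36:C/G (Tv); 37:G/A (Ti).
Of the 12 differences, 6 transitions and 6 transversions, so the answer is 6.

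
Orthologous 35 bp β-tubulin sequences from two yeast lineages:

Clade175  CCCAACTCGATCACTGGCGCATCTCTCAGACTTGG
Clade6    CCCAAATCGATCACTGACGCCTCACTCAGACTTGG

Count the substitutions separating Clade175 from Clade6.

Mismatches occur at site 6 (C↔A), site 17 (G↔A), site 21 (A↔C), site 24 (T↔A).
That gives 4 mismatches out of 35 aligned sites, so the Hamming distance is 4.

4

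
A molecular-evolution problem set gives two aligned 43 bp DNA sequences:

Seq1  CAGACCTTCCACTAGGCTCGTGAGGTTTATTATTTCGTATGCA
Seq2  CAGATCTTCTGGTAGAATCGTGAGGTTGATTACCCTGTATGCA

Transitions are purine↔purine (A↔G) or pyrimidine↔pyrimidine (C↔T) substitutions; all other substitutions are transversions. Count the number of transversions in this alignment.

3

Mismatches occur at site 5 (C/T, transition), site 10 (C/T, transition), site 11 (A/G, transition), site 12 (C/G, transversion), site 16 (G/A, transition), site 17 (C/A, transversion), site 28 (T/G, transversion), site 33 (T/C, transition), site 34 (T/C, transition), site 35 (T/C, transition), site 36 (C/T, transition).
Of the 11 differences, 8 transitions and 3 transversions, so the answer is 3.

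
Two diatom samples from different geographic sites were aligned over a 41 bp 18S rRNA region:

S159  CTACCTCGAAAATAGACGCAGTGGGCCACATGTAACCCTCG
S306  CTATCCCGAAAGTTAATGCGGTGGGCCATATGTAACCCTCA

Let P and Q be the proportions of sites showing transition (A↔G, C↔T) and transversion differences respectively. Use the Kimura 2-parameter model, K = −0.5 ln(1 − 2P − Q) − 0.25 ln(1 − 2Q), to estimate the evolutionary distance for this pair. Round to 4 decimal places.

Differing sites — 4:C/T (Ti); 6:T/C (Ti); 12:A/G (Ti); 14:A/T (Tv); 15:G/A (Ti); 17:C/T (Ti); 20:A/G (Ti); 29:C/T (Ti); 41:G/A (Ti).
Of the 9 differences, 8 transitions and 1 transversion over 41 sites: P = 8/41 = 0.195122, Q = 1/41 = 0.024390.
d = −0.5·ln(0.585366) − 0.25·ln(0.951220) = −0.5·(-0.535518) − 0.25·(-0.050010) = 0.2803.

0.2803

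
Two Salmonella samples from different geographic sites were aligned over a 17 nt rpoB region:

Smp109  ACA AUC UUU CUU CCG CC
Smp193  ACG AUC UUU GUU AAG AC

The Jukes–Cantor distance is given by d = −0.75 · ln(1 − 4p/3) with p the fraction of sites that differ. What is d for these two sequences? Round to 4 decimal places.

0.3734

The sequences differ at positions 3 (A/G), 10 (C/G), 13 (C/A), 14 (C/A), 16 (C/A).
p = 5/17 = 0.294118.
d = −0.75 · ln(1 − (4/3)·0.294118) = −0.75 · ln(0.607843) = −0.75 · (-0.497839) = 0.3734.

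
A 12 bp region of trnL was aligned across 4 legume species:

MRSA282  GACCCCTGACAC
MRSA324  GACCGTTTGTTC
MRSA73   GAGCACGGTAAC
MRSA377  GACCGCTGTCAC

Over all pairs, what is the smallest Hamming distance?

2

Pairwise Hamming distances:
  MRSA282 vs MRSA324: 6
  MRSA282 vs MRSA73: 5
  MRSA282 vs MRSA377: 2
  MRSA324 vs MRSA73: 8
  MRSA324 vs MRSA377: 5
  MRSA73 vs MRSA377: 4
The smallest is 2, between MRSA282 and MRSA377.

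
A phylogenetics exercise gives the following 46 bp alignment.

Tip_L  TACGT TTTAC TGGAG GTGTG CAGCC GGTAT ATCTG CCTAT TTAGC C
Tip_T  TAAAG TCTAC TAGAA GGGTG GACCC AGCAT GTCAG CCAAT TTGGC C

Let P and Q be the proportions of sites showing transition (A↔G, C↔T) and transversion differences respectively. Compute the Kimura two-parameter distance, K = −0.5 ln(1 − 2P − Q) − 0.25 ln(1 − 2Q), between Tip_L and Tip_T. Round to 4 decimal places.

Mismatches occur at site 3 (C↔A, transversion), site 4 (G↔A, transition), site 5 (T↔G, transversion), site 7 (T↔C, transition), site 12 (G↔A, transition), site 15 (G↔A, transition), site 17 (T↔G, transversion), site 21 (C↔G, transversion), site 23 (G↔C, transversion), site 26 (G↔A, transition), site 28 (T↔C, transition), site 31 (A↔G, transition), site 34 (T↔A, transversion), site 38 (T↔A, transversion), site 43 (A↔G, transition).
Of the 15 differences, 8 transitions and 7 transversions over 46 sites: P = 8/46 = 0.173913, Q = 7/46 = 0.152174.
d = −0.5·ln(0.500000) − 0.25·ln(0.695652) = −0.5·(-0.693147) − 0.25·(-0.362906) = 0.4373.

0.4373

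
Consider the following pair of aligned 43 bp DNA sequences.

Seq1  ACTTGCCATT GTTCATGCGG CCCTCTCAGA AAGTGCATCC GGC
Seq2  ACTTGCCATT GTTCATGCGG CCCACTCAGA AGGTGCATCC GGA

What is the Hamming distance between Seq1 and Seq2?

The sequences differ at positions 24 (T/A), 32 (A/G), 43 (C/A).
That gives 3 mismatches out of 43 aligned sites, so the Hamming distance is 3.

3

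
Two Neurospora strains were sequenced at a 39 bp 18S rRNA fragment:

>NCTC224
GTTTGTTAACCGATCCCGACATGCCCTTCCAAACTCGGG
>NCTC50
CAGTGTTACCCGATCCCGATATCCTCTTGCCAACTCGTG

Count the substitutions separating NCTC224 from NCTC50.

Differing sites — 1:G/C; 2:T/A; 3:T/G; 9:A/C; 20:C/T; 23:G/C; 25:C/T; 29:C/G; 31:A/C; 38:G/T.
That gives 10 mismatches out of 39 aligned sites, so the Hamming distance is 10.

10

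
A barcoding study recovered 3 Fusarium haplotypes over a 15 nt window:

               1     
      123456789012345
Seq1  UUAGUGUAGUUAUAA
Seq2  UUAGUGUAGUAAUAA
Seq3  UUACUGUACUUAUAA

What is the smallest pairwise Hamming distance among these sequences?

1

Pairwise Hamming distances:
  Seq1 vs Seq2: 1
  Seq1 vs Seq3: 2
  Seq2 vs Seq3: 3
The smallest is 1, between Seq1 and Seq2.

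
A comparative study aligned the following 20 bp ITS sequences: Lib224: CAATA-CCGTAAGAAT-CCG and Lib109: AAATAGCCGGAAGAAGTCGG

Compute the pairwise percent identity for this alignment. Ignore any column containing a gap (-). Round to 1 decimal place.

Excluding the 2 gap columns leaves 18 comparable sites.
The sequences differ at positions 1 (C/A), 10 (T/G), 16 (T/G), 19 (C/G).
14 of the 18 comparable sites match, so the percent identity is 14/18 × 100 = 77.8%.

77.8%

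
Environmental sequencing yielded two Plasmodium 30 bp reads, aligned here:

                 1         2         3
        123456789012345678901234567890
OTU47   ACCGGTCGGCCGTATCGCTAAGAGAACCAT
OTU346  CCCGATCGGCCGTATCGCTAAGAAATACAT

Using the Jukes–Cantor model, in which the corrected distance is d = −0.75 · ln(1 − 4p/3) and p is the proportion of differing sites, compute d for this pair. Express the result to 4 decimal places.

0.1885

The sequences differ at positions 1 (A/C), 5 (G/A), 24 (G/A), 26 (A/T), 27 (C/A).
p = 5/30 = 0.166667.
d = −0.75 · ln(1 − (4/3)·0.166667) = −0.75 · ln(0.777777) = −0.75 · (-0.251315) = 0.1885.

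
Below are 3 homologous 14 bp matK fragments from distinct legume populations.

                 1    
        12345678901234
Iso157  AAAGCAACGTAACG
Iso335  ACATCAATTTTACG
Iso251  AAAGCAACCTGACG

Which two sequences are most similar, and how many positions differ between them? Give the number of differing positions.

Pairwise Hamming distances:
  Iso157 vs Iso335: 5
  Iso157 vs Iso251: 2
  Iso335 vs Iso251: 5
The smallest is 2, between Iso157 and Iso251.

2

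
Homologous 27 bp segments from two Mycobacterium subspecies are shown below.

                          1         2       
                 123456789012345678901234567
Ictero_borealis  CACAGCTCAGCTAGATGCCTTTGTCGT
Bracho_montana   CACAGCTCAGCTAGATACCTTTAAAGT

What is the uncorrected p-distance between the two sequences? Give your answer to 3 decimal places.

0.148

Differing sites — 17:G/A; 23:G/A; 24:T/A; 25:C/A.
There are 4 differences over 27 sites, so p = 4/27 = 0.148.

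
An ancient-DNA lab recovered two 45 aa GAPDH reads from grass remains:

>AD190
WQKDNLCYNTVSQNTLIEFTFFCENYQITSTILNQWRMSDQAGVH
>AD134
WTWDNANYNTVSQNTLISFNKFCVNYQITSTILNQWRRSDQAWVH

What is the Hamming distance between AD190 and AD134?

10

The sequences differ at positions 2 (Q/T), 3 (K/W), 6 (L/A), 7 (C/N), 18 (E/S), 20 (T/N), 21 (F/K), 24 (E/V), 38 (M/R), 43 (G/W).
That gives 10 mismatches out of 45 aligned sites, so the Hamming distance is 10.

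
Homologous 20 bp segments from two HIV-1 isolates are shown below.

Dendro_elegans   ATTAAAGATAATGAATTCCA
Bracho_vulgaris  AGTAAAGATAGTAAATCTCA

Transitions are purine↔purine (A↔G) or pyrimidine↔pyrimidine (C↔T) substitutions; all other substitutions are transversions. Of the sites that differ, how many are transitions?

The sequences differ at positions 2 (T/G, transversion), 11 (A/G, transition), 13 (G/A, transition), 17 (T/C, transition), 18 (C/T, transition).
Of the 5 differences, 4 transitions and 1 transversion, so the answer is 4.

4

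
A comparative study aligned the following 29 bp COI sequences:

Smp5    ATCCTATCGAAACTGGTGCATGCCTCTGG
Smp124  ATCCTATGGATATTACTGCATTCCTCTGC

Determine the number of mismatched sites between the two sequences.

7

Differing sites — 8:C/G; 11:A/T; 13:C/T; 15:G/A; 16:G/C; 22:G/T; 29:G/C.
That gives 7 mismatches out of 29 aligned sites, so the Hamming distance is 7.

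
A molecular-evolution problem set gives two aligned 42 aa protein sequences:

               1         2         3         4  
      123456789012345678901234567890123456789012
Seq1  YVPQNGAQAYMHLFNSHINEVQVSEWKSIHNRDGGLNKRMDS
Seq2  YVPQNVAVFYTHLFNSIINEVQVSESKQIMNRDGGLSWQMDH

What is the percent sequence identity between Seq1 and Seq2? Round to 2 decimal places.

Differing sites — 6:G/V; 8:Q/V; 9:A/F; 11:M/T; 17:H/I; 26:W/S; 28:S/Q; 30:H/M; 37:N/S; 38:K/W; 39:R/Q; 42:S/H.
30 of the 42 sites match, so the percent identity is 30/42 × 100 = 71.43%.

71.43%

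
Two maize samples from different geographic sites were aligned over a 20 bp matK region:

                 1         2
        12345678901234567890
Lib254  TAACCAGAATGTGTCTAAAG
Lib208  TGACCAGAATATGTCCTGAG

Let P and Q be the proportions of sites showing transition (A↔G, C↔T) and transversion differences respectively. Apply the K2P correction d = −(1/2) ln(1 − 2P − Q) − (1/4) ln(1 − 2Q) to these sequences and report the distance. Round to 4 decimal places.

Differing sites — 2:A/G (Ti); 11:G/A (Ti); 16:T/C (Ti); 17:A/T (Tv); 18:A/G (Ti).
Of the 5 differences, 4 transitions and 1 transversion over 20 sites: P = 4/20 = 0.200000, Q = 1/20 = 0.050000.
d = −0.5·ln(0.550000) − 0.25·ln(0.900000) = −0.5·(-0.597837) − 0.25·(-0.105361) = 0.3253.

0.3253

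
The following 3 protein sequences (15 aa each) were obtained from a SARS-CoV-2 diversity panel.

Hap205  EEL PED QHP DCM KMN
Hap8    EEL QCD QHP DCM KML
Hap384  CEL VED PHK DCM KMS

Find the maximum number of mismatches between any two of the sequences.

Pairwise Hamming distances:
  Hap205 vs Hap8: 3
  Hap205 vs Hap384: 5
  Hap8 vs Hap384: 6
The largest is 6, between Hap8 and Hap384.

6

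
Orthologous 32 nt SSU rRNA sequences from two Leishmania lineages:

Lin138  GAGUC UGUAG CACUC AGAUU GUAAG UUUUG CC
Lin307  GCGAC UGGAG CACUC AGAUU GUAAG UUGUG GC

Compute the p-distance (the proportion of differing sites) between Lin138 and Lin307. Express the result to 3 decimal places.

0.156

The sequences differ at positions 2 (A/C), 4 (U/A), 8 (U/G), 28 (U/G), 31 (C/G).
There are 5 differences over 32 sites, so p = 5/32 = 0.156.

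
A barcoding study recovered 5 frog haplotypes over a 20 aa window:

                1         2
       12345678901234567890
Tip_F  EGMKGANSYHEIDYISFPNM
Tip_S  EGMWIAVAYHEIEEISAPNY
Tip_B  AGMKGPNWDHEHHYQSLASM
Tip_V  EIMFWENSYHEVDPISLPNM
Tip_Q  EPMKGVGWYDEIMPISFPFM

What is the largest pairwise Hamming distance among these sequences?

Pairwise Hamming distances:
  Tip_F vs Tip_S: 8
  Tip_F vs Tip_B: 10
  Tip_F vs Tip_V: 7
  Tip_F vs Tip_Q: 8
  Tip_S vs Tip_B: 15
  Tip_S vs Tip_V: 11
  Tip_S vs Tip_Q: 12
  Tip_B vs Tip_V: 13
  Tip_B vs Tip_Q: 13
  Tip_V vs Tip_Q: 11
The largest is 15, between Tip_S and Tip_B.

15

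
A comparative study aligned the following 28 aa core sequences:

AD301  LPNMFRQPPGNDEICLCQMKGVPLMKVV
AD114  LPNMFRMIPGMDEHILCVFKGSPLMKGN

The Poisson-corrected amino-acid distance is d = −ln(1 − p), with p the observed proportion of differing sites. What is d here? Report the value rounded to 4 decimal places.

0.4418

Mismatches occur at site 7 (Q/M), site 8 (P/I), site 11 (N/M), site 14 (I/H), site 15 (C/I), site 18 (Q/V), site 19 (M/F), site 22 (V/S), site 27 (V/G), site 28 (V/N).
p = 10/28 = 0.357143.
d = −ln(1 − 0.357143) = −ln(0.642857) = 0.4418.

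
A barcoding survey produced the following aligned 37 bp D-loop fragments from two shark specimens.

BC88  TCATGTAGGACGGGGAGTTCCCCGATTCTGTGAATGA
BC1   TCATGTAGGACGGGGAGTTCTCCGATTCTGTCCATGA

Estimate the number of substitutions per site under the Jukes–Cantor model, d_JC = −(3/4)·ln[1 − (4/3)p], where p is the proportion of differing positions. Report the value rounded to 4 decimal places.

The sequences differ at positions 21 (C/T), 32 (G/C), 33 (A/C).
p = 3/37 = 0.081081.
d = −0.75 · ln(1 − (4/3)·0.081081) = −0.75 · ln(0.891892) = −0.75 · (-0.114410) = 0.0858.

0.0858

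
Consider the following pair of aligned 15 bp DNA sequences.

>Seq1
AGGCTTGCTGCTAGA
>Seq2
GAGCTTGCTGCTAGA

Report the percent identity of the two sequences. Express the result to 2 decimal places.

86.67%

The sequences differ at positions 1 (A/G), 2 (G/A).
13 of the 15 sites match, so the percent identity is 13/15 × 100 = 86.67%.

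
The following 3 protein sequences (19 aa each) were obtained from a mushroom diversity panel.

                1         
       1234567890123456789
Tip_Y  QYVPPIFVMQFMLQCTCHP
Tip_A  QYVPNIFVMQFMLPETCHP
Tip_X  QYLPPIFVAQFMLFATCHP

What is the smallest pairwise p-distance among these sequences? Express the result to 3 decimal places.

0.158

Pairwise Hamming distances:
  Tip_Y vs Tip_A: 3
  Tip_Y vs Tip_X: 4
  Tip_A vs Tip_X: 5
The smallest is 3 mismatches, between Tip_Y and Tip_A; p = 3/19 = 0.158.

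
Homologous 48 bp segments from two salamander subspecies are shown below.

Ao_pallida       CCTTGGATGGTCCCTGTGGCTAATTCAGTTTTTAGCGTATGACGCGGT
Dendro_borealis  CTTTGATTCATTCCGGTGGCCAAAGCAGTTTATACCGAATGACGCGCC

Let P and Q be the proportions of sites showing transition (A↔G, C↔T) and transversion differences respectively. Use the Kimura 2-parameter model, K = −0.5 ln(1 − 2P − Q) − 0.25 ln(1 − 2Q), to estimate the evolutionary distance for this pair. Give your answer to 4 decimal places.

Differing sites — 2:C/T (Ti); 6:G/A (Ti); 7:A/T (Tv); 9:G/C (Tv); 10:G/A (Ti); 12:C/T (Ti); 15:T/G (Tv); 21:T/C (Ti); 24:T/A (Tv); 25:T/G (Tv); 32:T/A (Tv); 35:G/C (Tv); 38:T/A (Tv); 47:G/C (Tv); 48:T/C (Ti).
Of the 15 differences, 6 transitions and 9 transversions over 48 sites: P = 6/48 = 0.125000, Q = 9/48 = 0.187500.
d = −0.5·ln(0.562500) − 0.25·ln(0.625000) = −0.5·(-0.575364) − 0.25·(-0.470004) = 0.4052.

0.4052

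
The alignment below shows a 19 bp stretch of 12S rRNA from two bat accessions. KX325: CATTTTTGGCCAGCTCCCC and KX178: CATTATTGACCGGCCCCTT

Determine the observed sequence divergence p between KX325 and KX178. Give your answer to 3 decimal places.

Differing sites — 5:T/A; 9:G/A; 12:A/G; 15:T/C; 18:C/T; 19:C/T.
There are 6 differences over 19 sites, so p = 6/19 = 0.316.

0.316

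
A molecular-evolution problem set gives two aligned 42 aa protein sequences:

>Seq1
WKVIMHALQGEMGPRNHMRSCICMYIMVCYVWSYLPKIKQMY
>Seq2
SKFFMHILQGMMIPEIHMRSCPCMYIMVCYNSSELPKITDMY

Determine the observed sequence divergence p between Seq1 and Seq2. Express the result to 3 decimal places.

Differing sites — 1:W/S; 3:V/F; 4:I/F; 7:A/I; 11:E/M; 13:G/I; 15:R/E; 16:N/I; 22:I/P; 31:V/N; 32:W/S; 34:Y/E; 39:K/T; 40:Q/D.
There are 14 differences over 42 sites, so p = 14/42 = 0.333.

0.333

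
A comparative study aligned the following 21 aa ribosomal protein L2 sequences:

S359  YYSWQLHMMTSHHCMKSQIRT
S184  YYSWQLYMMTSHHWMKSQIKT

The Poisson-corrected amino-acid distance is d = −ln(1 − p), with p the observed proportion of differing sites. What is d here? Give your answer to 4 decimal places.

0.1542

The sequences differ at positions 7 (H/Y), 14 (C/W), 20 (R/K).
p = 3/21 = 0.142857.
d = −ln(1 − 0.142857) = −ln(0.857143) = 0.1542.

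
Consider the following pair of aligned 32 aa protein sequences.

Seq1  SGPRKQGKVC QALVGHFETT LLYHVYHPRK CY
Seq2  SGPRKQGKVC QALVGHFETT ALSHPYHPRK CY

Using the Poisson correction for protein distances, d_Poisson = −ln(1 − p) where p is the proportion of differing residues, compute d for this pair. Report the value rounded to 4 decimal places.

The sequences differ at positions 21 (L/A), 23 (Y/S), 25 (V/P).
p = 3/32 = 0.093750.
d = −ln(1 − 0.093750) = −ln(0.906250) = 0.0984.

0.0984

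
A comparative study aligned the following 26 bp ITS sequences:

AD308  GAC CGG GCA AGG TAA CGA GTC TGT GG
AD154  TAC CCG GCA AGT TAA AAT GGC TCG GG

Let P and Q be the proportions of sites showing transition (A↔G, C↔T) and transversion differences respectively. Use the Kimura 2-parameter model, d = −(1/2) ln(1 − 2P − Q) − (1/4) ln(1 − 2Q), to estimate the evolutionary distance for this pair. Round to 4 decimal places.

0.4816

The sequences differ at positions 1 (G/T, transversion), 5 (G/C, transversion), 12 (G/T, transversion), 16 (C/A, transversion), 17 (G/A, transition), 18 (A/T, transversion), 20 (T/G, transversion), 23 (G/C, transversion), 24 (T/G, transversion).
Of the 9 differences, 1 transition and 8 transversions over 26 sites: P = 1/26 = 0.038462, Q = 8/26 = 0.307692.
d = −0.5·ln(0.615384) − 0.25·ln(0.384616) = −0.5·(-0.485509) − 0.25·(-0.955510) = 0.4816.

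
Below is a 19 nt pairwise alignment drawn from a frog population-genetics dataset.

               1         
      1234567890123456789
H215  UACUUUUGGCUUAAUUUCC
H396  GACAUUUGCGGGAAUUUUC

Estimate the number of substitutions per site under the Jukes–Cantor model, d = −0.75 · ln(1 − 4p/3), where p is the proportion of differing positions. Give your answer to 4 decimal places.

0.5068

Mismatches occur at site 1 (U/G), site 4 (U/A), site 9 (G/C), site 10 (C/G), site 11 (U/G), site 12 (U/G), site 18 (C/U).
p = 7/19 = 0.368421.
d = −0.75 · ln(1 − (4/3)·0.368421) = −0.75 · ln(0.508772) = −0.75 · (-0.675755) = 0.5068.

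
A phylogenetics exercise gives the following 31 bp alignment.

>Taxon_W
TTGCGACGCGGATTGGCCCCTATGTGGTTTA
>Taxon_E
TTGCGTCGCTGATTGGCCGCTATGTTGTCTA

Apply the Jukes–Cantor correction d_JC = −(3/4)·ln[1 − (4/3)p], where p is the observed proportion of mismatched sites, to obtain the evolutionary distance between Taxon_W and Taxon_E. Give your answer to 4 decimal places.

0.1816

Differing sites — 6:A/T; 10:G/T; 19:C/G; 26:G/T; 29:T/C.
p = 5/31 = 0.161290.
d = −0.75 · ln(1 − (4/3)·0.161290) = −0.75 · ln(0.784947) = −0.75 · (-0.242139) = 0.1816.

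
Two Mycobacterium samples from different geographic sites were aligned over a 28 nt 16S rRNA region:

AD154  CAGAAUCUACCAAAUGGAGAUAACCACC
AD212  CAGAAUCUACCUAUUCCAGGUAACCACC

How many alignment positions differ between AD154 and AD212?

Mismatches occur at site 12 (A/U), site 14 (A/U), site 16 (G/C), site 17 (G/C), site 20 (A/G).
That gives 5 mismatches out of 28 aligned sites, so the Hamming distance is 5.

5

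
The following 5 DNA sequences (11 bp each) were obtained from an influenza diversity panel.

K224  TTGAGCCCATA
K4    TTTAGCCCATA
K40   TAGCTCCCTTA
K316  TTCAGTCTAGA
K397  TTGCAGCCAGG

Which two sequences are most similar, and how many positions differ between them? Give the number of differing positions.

1

Pairwise Hamming distances:
  K224 vs K4: 1
  K224 vs K40: 4
  K224 vs K316: 4
  K224 vs K397: 5
  K4 vs K40: 5
  K4 vs K316: 4
  K4 vs K397: 6
  K40 vs K316: 8
  K40 vs K397: 6
  K316 vs K397: 6
The smallest is 1, between K224 and K4.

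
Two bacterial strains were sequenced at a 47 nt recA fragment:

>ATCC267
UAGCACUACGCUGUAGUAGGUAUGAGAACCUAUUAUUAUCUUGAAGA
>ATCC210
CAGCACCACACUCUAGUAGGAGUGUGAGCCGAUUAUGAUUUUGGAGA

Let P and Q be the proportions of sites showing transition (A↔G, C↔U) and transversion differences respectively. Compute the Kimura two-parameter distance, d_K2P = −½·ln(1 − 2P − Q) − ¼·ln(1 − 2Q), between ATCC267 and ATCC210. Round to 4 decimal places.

0.3188

Mismatches occur at site 1 (U→C, transition), site 7 (U→C, transition), site 10 (G→A, transition), site 13 (G→C, transversion), site 21 (U→A, transversion), site 22 (A→G, transition), site 25 (A→U, transversion), site 28 (A→G, transition), site 31 (U→G, transversion), site 37 (U→G, transversion), site 40 (C→U, transition), site 44 (A→G, transition).
Of the 12 differences, 7 transitions and 5 transversions over 47 sites: P = 7/47 = 0.148936, Q = 5/47 = 0.106383.
d = −0.5·ln(0.595745) − 0.25·ln(0.787234) = −0.5·(-0.517943) − 0.25·(-0.239230) = 0.3188.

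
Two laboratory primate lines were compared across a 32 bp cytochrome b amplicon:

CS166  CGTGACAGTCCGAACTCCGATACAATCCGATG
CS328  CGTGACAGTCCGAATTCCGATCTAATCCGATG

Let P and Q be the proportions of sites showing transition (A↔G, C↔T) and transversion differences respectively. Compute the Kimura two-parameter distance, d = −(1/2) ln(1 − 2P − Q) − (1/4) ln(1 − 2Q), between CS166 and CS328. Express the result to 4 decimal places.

The sequences differ at positions 15 (C/T, transition), 22 (A/C, transversion), 23 (C/T, transition).
Of the 3 differences, 2 transitions and 1 transversion over 32 sites: P = 2/32 = 0.062500, Q = 1/32 = 0.031250.
d = −0.5·ln(0.843750) − 0.25·ln(0.937500) = −0.5·(-0.169899) − 0.25·(-0.064539) = 0.1011.

0.1011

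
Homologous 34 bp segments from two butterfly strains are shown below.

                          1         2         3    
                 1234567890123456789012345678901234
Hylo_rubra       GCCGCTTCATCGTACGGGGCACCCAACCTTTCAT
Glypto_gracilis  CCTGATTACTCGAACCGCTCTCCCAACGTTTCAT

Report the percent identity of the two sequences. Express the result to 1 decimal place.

67.6%

The sequences differ at positions 1 (G/C), 3 (C/T), 5 (C/A), 8 (C/A), 9 (A/C), 13 (T/A), 16 (G/C), 18 (G/C), 19 (G/T), 21 (A/T), 28 (C/G).
23 of the 34 sites match, so the percent identity is 23/34 × 100 = 67.6%.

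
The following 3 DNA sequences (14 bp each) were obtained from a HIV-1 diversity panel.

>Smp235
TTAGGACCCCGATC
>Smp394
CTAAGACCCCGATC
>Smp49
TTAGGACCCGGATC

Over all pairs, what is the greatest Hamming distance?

Pairwise Hamming distances:
  Smp235 vs Smp394: 2
  Smp235 vs Smp49: 1
  Smp394 vs Smp49: 3
The largest is 3, between Smp394 and Smp49.

3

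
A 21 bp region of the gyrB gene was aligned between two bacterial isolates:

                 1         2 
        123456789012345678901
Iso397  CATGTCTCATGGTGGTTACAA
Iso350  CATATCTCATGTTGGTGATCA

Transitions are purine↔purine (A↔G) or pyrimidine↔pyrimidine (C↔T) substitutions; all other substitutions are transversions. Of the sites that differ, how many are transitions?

2

Mismatches occur at site 4 (G↔A, transition), site 12 (G↔T, transversion), site 17 (T↔G, transversion), site 19 (C↔T, transition), site 20 (A↔C, transversion).
Of the 5 differences, 2 transitions and 3 transversions, so the answer is 2.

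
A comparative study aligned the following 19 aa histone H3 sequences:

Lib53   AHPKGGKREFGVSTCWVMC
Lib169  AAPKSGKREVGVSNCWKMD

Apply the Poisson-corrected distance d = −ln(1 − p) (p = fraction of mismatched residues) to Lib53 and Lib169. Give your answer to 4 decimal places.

0.3795

The sequences differ at positions 2 (H/A), 5 (G/S), 10 (F/V), 14 (T/N), 17 (V/K), 19 (C/D).
p = 6/19 = 0.315789.
d = −ln(1 − 0.315789) = −ln(0.684211) = 0.3795.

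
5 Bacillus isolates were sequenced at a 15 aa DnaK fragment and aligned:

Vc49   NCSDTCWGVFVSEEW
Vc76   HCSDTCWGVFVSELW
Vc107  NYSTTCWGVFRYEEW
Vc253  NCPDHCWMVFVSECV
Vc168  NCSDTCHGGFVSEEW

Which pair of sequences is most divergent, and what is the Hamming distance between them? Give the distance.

9

Pairwise Hamming distances:
  Vc49 vs Vc76: 2
  Vc49 vs Vc107: 4
  Vc49 vs Vc253: 5
  Vc49 vs Vc168: 2
  Vc76 vs Vc107: 6
  Vc76 vs Vc253: 6
  Vc76 vs Vc168: 4
  Vc107 vs Vc253: 9
  Vc107 vs Vc168: 6
  Vc253 vs Vc168: 7
The largest is 9, between Vc107 and Vc253.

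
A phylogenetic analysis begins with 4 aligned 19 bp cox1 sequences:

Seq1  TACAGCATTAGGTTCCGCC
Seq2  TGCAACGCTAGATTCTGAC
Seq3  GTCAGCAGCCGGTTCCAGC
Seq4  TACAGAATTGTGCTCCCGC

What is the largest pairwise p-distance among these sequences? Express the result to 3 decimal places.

0.632

Pairwise Hamming distances:
  Seq1 vs Seq2: 7
  Seq1 vs Seq3: 7
  Seq1 vs Seq4: 6
  Seq2 vs Seq3: 11
  Seq2 vs Seq4: 12
  Seq3 vs Seq4: 9
The largest is 12 mismatches, between Seq2 and Seq4; p = 12/19 = 0.632.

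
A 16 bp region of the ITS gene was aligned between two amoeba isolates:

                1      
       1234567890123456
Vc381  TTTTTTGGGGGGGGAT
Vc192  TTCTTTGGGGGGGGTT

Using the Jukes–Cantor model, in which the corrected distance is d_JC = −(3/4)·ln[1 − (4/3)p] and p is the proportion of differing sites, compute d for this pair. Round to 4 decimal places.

0.1367

The sequences differ at positions 3 (T/C), 15 (A/T).
p = 2/16 = 0.125000.
d = −0.75 · ln(1 − (4/3)·0.125000) = −0.75 · ln(0.833333) = −0.75 · (-0.182322) = 0.1367.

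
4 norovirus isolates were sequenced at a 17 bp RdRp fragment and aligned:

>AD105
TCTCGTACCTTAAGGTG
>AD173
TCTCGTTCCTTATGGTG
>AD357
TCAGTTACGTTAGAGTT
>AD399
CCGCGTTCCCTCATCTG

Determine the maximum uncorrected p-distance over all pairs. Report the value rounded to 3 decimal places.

Pairwise Hamming distances:
  AD105 vs AD173: 2
  AD105 vs AD357: 7
  AD105 vs AD399: 7
  AD173 vs AD357: 8
  AD173 vs AD399: 7
  AD357 vs AD399: 12
The largest is 12 mismatches, between AD357 and AD399; p = 12/17 = 0.706.

0.706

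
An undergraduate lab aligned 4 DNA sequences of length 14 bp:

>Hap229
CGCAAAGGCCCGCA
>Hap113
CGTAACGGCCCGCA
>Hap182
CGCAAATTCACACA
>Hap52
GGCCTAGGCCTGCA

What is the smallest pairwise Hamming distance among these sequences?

2

Pairwise Hamming distances:
  Hap229 vs Hap113: 2
  Hap229 vs Hap182: 4
  Hap229 vs Hap52: 4
  Hap113 vs Hap182: 6
  Hap113 vs Hap52: 6
  Hap182 vs Hap52: 8
The smallest is 2, between Hap229 and Hap113.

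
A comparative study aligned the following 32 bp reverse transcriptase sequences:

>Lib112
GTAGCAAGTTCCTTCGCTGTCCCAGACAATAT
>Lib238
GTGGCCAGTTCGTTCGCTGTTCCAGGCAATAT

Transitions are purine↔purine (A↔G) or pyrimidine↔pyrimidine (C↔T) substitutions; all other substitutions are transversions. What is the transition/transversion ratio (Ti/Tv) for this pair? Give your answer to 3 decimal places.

Mismatches occur at site 3 (A↔G, transition), site 6 (A↔C, transversion), site 12 (C↔G, transversion), site 21 (C↔T, transition), site 26 (A↔G, transition).
Of the 5 differences, 3 transitions and 2 transversions, so Ti/Tv = 3/2 = 1.500.

1.500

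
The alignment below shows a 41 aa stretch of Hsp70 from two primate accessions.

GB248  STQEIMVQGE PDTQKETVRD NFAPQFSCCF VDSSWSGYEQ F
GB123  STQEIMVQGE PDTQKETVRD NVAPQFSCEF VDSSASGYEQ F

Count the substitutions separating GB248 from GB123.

Differing sites — 22:F/V; 29:C/E; 35:W/A.
That gives 3 mismatches out of 41 aligned sites, so the Hamming distance is 3.

3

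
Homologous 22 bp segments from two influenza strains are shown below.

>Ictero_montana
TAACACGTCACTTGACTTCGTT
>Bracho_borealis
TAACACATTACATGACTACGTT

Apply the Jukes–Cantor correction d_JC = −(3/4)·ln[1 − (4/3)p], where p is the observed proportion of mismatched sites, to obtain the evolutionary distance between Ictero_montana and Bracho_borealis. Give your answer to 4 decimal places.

0.2082

Differing sites — 7:G/A; 9:C/T; 12:T/A; 18:T/A.
p = 4/22 = 0.181818.
d = −0.75 · ln(1 − (4/3)·0.181818) = −0.75 · ln(0.757576) = −0.75 · (-0.277631) = 0.2082.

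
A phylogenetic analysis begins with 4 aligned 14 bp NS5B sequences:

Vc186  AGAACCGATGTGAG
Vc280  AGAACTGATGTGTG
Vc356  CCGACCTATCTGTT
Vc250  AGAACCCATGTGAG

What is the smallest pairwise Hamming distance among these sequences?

Pairwise Hamming distances:
  Vc186 vs Vc280: 2
  Vc186 vs Vc356: 7
  Vc186 vs Vc250: 1
  Vc280 vs Vc356: 7
  Vc280 vs Vc250: 3
  Vc356 vs Vc250: 7
The smallest is 1, between Vc186 and Vc250.

1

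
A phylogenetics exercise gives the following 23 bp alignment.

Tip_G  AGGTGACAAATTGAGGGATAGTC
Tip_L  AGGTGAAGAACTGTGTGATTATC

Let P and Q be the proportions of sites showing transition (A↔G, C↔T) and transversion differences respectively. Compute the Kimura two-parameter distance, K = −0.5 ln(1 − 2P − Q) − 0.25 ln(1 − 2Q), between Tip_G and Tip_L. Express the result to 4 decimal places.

Differing sites — 7:C/A (Tv); 8:A/G (Ti); 11:T/C (Ti); 14:A/T (Tv); 16:G/T (Tv); 20:A/T (Tv); 21:G/A (Ti).
Of the 7 differences, 3 transitions and 4 transversions over 23 sites: P = 3/23 = 0.130435, Q = 4/23 = 0.173913.
d = −0.5·ln(0.565217) − 0.25·ln(0.652174) = −0.5·(-0.570546) − 0.25·(-0.427444) = 0.3921.

0.3921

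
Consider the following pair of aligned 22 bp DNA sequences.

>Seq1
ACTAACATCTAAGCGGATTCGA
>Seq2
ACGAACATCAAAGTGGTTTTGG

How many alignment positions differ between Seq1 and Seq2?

6

Mismatches occur at site 3 (T↔G), site 10 (T↔A), site 14 (C↔T), site 17 (A↔T), site 20 (C↔T), site 22 (A↔G).
That gives 6 mismatches out of 22 aligned sites, so the Hamming distance is 6.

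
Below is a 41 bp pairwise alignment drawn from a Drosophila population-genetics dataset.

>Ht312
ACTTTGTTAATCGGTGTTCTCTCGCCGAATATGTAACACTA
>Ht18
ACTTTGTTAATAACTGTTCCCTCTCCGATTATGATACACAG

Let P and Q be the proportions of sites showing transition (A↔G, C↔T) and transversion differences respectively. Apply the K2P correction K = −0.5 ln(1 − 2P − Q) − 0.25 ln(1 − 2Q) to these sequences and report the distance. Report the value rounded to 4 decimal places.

0.2951

Mismatches occur at site 12 (C/A, transversion), site 13 (G/A, transition), site 14 (G/C, transversion), site 20 (T/C, transition), site 24 (G/T, transversion), site 29 (A/T, transversion), site 34 (T/A, transversion), site 35 (A/T, transversion), site 40 (T/A, transversion), site 41 (A/G, transition).
Of the 10 differences, 3 transitions and 7 transversions over 41 sites: P = 3/41 = 0.073171, Q = 7/41 = 0.170732.
d = −0.5·ln(0.682926) − 0.25·ln(0.658536) = −0.5·(-0.381369) − 0.25·(-0.417736) = 0.2951.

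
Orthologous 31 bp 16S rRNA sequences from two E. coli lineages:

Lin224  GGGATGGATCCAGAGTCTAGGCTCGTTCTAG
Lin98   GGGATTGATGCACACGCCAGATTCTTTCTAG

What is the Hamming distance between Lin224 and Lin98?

9

The sequences differ at positions 6 (G/T), 10 (C/G), 13 (G/C), 15 (G/C), 16 (T/G), 18 (T/C), 21 (G/A), 22 (C/T), 25 (G/T).
That gives 9 mismatches out of 31 aligned sites, so the Hamming distance is 9.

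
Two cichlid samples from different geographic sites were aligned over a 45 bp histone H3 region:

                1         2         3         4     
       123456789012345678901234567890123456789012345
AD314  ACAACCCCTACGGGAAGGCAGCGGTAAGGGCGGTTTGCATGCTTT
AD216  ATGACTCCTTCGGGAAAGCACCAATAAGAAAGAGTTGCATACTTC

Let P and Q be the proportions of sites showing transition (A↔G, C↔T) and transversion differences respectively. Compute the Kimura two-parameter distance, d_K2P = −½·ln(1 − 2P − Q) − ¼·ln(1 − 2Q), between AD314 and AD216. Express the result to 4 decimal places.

Differing sites — 2:C/T (Ti); 3:A/G (Ti); 6:C/T (Ti); 10:A/T (Tv); 17:G/A (Ti); 21:G/C (Tv); 23:G/A (Ti); 24:G/A (Ti); 29:G/A (Ti); 30:G/A (Ti); 31:C/A (Tv); 33:G/A (Ti); 34:T/G (Tv); 41:G/A (Ti); 45:T/C (Ti).
Of the 15 differences, 11 transitions and 4 transversions over 45 sites: P = 11/45 = 0.244444, Q = 4/45 = 0.088889.
d = −0.5·ln(0.422223) − 0.25·ln(0.822222) = −0.5·(-0.862222) − 0.25·(-0.195745) = 0.4800.

0.4800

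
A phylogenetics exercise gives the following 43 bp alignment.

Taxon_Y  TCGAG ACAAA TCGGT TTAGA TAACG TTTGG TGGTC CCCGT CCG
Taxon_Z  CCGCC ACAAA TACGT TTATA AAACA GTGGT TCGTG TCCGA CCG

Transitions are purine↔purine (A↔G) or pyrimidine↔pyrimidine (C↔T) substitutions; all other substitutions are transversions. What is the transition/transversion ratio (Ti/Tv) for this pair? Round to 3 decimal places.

Differing sites — 1:T/C (Ti); 4:A/C (Tv); 5:G/C (Tv); 12:C/A (Tv); 13:G/C (Tv); 19:G/T (Tv); 21:T/A (Tv); 25:G/A (Ti); 26:T/G (Tv); 28:T/G (Tv); 30:G/T (Tv); 32:G/C (Tv); 35:C/G (Tv); 36:C/T (Ti); 40:T/A (Tv).
Of the 15 differences, 3 transitions and 12 transversions, so Ti/Tv = 3/12 = 0.250.

0.250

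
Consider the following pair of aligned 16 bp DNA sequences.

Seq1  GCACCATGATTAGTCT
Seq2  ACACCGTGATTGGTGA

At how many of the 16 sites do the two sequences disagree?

5

The sequences differ at positions 1 (G/A), 6 (A/G), 12 (A/G), 15 (C/G), 16 (T/A).
That gives 5 mismatches out of 16 aligned sites, so the Hamming distance is 5.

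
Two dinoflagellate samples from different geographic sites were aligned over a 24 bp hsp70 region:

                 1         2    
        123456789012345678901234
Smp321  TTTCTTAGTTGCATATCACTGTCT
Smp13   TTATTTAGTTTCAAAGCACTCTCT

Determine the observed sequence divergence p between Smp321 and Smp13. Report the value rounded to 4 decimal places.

0.2500

Differing sites — 3:T/A; 4:C/T; 11:G/T; 14:T/A; 16:T/G; 21:G/C.
There are 6 differences over 24 sites, so p = 6/24 = 0.2500.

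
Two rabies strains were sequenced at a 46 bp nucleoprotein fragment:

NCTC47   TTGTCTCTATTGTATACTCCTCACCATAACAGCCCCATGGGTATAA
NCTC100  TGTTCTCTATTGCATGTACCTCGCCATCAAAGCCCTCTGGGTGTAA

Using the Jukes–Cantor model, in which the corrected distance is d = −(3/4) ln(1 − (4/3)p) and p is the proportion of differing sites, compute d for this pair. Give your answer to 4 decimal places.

Differing sites — 2:T/G; 3:G/T; 13:T/C; 16:A/G; 17:C/T; 18:T/A; 23:A/G; 28:A/C; 30:C/A; 36:C/T; 37:A/C; 43:A/G.
p = 12/46 = 0.260870.
d = −0.75 · ln(1 − (4/3)·0.260870) = −0.75 · ln(0.652173) = −0.75 · (-0.427445) = 0.3206.

0.3206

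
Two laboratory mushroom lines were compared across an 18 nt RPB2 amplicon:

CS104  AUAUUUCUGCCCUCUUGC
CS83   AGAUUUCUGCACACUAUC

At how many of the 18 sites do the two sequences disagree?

Differing sites — 2:U/G; 11:C/A; 13:U/A; 16:U/A; 17:G/U.
That gives 5 mismatches out of 18 aligned sites, so the Hamming distance is 5.

5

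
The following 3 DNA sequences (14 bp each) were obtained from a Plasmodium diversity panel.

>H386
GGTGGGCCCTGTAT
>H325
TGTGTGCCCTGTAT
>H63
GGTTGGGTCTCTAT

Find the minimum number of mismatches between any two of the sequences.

Pairwise Hamming distances:
  H386 vs H325: 2
  H386 vs H63: 4
  H325 vs H63: 6
The smallest is 2, between H386 and H325.

2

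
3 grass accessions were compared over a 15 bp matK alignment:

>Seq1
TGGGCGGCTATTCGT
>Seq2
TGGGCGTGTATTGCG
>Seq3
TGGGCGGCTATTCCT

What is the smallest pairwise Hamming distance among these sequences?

Pairwise Hamming distances:
  Seq1 vs Seq2: 5
  Seq1 vs Seq3: 1
  Seq2 vs Seq3: 4
The smallest is 1, between Seq1 and Seq3.

1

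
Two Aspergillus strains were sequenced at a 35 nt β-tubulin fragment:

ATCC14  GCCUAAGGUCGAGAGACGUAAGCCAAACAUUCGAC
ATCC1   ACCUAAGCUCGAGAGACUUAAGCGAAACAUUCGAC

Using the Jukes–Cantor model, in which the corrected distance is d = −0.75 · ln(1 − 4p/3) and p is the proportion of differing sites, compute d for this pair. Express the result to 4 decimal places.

0.1240

The sequences differ at positions 1 (G/A), 8 (G/C), 18 (G/U), 24 (C/G).
p = 4/35 = 0.114286.
d = −0.75 · ln(1 − (4/3)·0.114286) = −0.75 · ln(0.847619) = −0.75 · (-0.165324) = 0.1240.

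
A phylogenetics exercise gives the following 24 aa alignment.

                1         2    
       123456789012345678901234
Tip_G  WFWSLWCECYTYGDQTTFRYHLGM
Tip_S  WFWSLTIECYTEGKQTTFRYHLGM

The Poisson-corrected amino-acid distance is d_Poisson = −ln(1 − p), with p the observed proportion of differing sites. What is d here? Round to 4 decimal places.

Differing sites — 6:W/T; 7:C/I; 12:Y/E; 14:D/K.
p = 4/24 = 0.166667.
d = −ln(1 − 0.166667) = −ln(0.833333) = 0.1823.

0.1823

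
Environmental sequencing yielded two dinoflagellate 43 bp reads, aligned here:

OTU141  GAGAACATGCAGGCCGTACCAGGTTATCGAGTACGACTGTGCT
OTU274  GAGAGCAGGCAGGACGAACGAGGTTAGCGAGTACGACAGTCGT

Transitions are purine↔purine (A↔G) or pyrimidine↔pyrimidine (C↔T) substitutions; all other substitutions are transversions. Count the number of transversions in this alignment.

8

Mismatches occur at site 5 (A↔G, transition), site 8 (T↔G, transversion), site 14 (C↔A, transversion), site 17 (T↔A, transversion), site 20 (C↔G, transversion), site 27 (T↔G, transversion), site 38 (T↔A, transversion), site 41 (G↔C, transversion), site 42 (C↔G, transversion).
Of the 9 differences, 1 transition and 8 transversions, so the answer is 8.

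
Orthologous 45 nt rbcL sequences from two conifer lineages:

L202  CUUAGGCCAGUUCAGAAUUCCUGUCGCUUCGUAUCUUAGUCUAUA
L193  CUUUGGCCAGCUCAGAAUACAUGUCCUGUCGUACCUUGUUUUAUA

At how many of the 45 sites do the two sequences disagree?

11

Mismatches occur at site 4 (A→U), site 11 (U→C), site 19 (U→A), site 21 (C→A), site 26 (G→C), site 27 (C→U), site 28 (U→G), site 34 (U→C), site 38 (A→G), site 39 (G→U), site 41 (C→U).
That gives 11 mismatches out of 45 aligned sites, so the Hamming distance is 11.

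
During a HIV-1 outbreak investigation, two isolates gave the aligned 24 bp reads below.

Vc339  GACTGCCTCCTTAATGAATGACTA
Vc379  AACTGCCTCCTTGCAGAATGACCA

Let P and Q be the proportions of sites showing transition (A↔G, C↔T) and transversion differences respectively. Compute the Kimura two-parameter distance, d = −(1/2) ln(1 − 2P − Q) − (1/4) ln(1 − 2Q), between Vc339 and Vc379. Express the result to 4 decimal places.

0.2483

Mismatches occur at site 1 (G↔A, transition), site 13 (A↔G, transition), site 14 (A↔C, transversion), site 15 (T↔A, transversion), site 23 (T↔C, transition).
Of the 5 differences, 3 transitions and 2 transversions over 24 sites: P = 3/24 = 0.125000, Q = 2/24 = 0.083333.
d = −0.5·ln(0.666667) − 0.25·ln(0.833334) = −0.5·(-0.405465) − 0.25·(-0.182321) = 0.2483.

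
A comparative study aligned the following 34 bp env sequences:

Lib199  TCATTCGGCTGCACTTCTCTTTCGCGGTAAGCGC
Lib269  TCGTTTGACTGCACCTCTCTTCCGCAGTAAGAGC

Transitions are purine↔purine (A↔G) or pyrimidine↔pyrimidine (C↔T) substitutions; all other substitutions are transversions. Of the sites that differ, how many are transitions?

The sequences differ at positions 3 (A/G, transition), 6 (C/T, transition), 8 (G/A, transition), 15 (T/C, transition), 22 (T/C, transition), 26 (G/A, transition), 32 (C/A, transversion).
Of the 7 differences, 6 transitions and 1 transversion, so the answer is 6.

6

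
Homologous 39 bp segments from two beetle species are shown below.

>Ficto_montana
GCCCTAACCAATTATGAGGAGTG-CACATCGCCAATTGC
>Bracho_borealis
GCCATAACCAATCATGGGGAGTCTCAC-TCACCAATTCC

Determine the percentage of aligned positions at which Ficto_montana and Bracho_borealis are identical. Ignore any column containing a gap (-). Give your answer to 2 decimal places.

83.78%

Excluding the 2 gap columns leaves 37 comparable sites.
Differing sites — 4:C/A; 13:T/C; 17:A/G; 23:G/C; 31:G/A; 38:G/C.
31 of the 37 comparable sites match, so the percent identity is 31/37 × 100 = 83.78%.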